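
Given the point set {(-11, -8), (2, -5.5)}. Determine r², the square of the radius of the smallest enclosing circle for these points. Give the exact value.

43.8125

The smallest circle enclosing two points has them as diameter endpoints.
Centre = midpoint = (-4.5, -6.75); r² = |(-11, -8)−(2, -5.5)|²/4 = 175.25/4 = 43.8125.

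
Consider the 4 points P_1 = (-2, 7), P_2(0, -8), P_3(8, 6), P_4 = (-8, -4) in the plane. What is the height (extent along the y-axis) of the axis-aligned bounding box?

15

max y = 7, min y = -8, so height = 15.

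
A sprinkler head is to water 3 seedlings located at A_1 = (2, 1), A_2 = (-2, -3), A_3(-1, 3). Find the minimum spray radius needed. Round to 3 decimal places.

3.102

Side lengths²: A_1A_2² = 32, A_1A_3² = 13, A_2A_3² = 37.
Since A_2A_3² = 37 < 32 + 13 = 45, the triangle is acute, so the smallest enclosing circle is the circumcircle.
Circumcentre = (-0.9, -0.1), r² = 9.62.
r = √(9.62) ≈ 3.102.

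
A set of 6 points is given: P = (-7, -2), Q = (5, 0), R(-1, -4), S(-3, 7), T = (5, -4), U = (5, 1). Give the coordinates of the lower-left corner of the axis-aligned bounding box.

(-7, -4)

x-range [-7, 5], y-range [-4, 7].
The lower-left corner is (-7, -4).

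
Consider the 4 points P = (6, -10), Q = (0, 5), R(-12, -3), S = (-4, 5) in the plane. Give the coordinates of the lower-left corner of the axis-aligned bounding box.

(-12, -10)

x-range [-12, 6], y-range [-10, 5].
The lower-left corner is (-12, -10).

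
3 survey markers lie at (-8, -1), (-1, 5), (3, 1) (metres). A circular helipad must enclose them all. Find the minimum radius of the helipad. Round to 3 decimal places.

5.590

Call the three points A, B, C in the order given.
Side lengths²: AB² = 85, AC² = 125, BC² = 32.
Since AC² = 125 ≥ 85 + 32 = 117, the angle opposite AC is not acute, so the smallest enclosing circle has AC as diameter.
Centre = midpoint of AC = (-2.5, 0), r² = 125/4 = 31.25.
r = √(31.25) ≈ 5.590.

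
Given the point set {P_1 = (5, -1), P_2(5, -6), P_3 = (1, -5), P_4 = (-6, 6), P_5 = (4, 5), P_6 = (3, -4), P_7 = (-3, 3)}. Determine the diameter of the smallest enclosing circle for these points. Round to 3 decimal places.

16.279

A smallest enclosing disk is always determined by at most three of the input points on its boundary.
The farthest pair is P_2–P_4 with squared distance 265. The circle on this segment as diameter has centre (-0.5, 0) and r² = 265/4 = 66.25.
Check P_1: distance² to centre = 31.25 ≤ 66.25, so it lies inside.
All remaining points lie in this disk, and no smaller disk contains both endpoints, so this is the minimum enclosing circle.
Diameter = 2r = 2√(66.25) ≈ 16.279.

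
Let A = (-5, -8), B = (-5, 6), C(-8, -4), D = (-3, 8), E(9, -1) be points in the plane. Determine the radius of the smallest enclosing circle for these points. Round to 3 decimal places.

By Welzl's lemma the MEC is supported by two points (diametrically opposite) or three points (on a circumcircle).
The minimum enclosing circle is determined by three boundary points: A, D, E.
Their circumcentre is (0, -0.5) with r² = 81.25.
The farthest remaining point C is at distance² 76.25 ≤ 81.25.
r = √(81.25) ≈ 9.014.

9.014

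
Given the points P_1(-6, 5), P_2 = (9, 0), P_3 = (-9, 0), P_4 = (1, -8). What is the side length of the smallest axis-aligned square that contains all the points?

The bounding box has width 18 and height 13.
An axis-aligned square enclosing the set must have side ≥ max(width, height).
So the minimum side is max(18, 13) = 18.

18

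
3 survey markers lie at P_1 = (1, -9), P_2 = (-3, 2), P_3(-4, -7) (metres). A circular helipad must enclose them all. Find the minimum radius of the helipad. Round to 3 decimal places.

Side lengths²: P_1P_2² = 137, P_1P_3² = 29, P_2P_3² = 82.
Since P_1P_2² = 137 ≥ 82 + 29 = 111, the angle opposite P_1P_2 is not acute, so the smallest enclosing circle has P_1P_2 as diameter.
Centre = midpoint of P_1P_2 = (-1, -3.5), r² = 137/4 = 34.25.
r = √(34.25) ≈ 5.852.

5.852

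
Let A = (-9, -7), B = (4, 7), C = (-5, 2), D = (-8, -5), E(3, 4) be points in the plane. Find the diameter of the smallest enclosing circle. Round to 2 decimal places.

19.10

By Welzl's lemma the MEC is supported by two points (diametrically opposite) or three points (on a circumcircle).
The farthest pair is A–B with squared distance 365. The circle on this segment as diameter has centre (-2.5, 0) and r² = 365/4 = 91.25.
Check C: distance² to centre = 10.25 ≤ 91.25, so it lies inside.
All remaining points lie in this disk, and no smaller disk contains both endpoints, so this is the minimum enclosing circle.
Diameter = 2r = 2√(91.25) ≈ 19.10.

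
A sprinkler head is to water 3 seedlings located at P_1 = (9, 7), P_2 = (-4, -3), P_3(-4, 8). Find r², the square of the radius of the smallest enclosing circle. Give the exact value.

Side lengths²: P_1P_2² = 269, P_1P_3² = 170, P_2P_3² = 121.
Since P_1P_2² = 269 < 170 + 121 = 291, the triangle is acute, so the smallest enclosing circle is the circumcircle.
Circumcentre = (55/26, 2.5), r² = 22865/338.

22865/338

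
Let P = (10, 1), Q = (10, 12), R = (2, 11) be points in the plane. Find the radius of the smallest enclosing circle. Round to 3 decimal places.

Side lengths²: PQ² = 121, PR² = 164, QR² = 65.
Since PR² = 164 < 121 + 65 = 186, the triangle is acute, so the smallest enclosing circle is the circumcircle.
Circumcentre = (6.625, 6.5), r² = 41.640625.
r = √(41.640625) ≈ 6.453.

6.453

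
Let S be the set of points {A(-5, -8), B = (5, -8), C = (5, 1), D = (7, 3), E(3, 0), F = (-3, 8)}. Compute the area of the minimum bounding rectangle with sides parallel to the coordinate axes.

192

x ranges over [-5, 7], width 12.
y ranges over [-8, 8], height 16.
Area = 12 × 16 = 192.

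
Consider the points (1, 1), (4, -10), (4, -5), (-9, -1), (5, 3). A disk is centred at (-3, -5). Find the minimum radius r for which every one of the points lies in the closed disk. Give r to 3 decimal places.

The required radius is the distance from (-3, -5) to the farthest point.
Squared distances: 52, 74, 49, 52, 128.
Maximum is 128, attained at (5, 3).
r = √128 ≈ 11.314.

11.314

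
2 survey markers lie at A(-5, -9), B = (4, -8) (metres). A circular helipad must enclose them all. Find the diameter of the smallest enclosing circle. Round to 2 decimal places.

9.06

The smallest circle enclosing two points has them as diameter endpoints.
Centre = midpoint = (-0.5, -8.5); r² = |AB|²/4 = 82/4 = 20.5.
Diameter = 2r = 2√(20.5) ≈ 9.06.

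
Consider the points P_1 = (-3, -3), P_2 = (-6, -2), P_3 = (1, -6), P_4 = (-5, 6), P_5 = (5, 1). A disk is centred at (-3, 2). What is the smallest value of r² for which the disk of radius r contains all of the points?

80

The required radius is the distance from (-3, 2) to the farthest point.
Squared distances: 25, 25, 80, 20, 65.
Maximum is 80, attained at P_3.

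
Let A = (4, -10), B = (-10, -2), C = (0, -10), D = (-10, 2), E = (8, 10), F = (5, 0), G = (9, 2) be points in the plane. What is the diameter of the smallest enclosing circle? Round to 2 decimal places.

22.80

The minimum enclosing circle is determined by three boundary points: A, B, E.
Their circumcentre is (1, 1) with r² = 130.
The farthest remaining point C is at distance² 122 ≤ 130.
Diameter = 2r = 2√130 ≈ 22.80.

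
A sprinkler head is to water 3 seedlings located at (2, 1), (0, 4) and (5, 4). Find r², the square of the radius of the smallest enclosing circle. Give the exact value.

Call the three points A, B, C in the order given.
Side lengths²: AB² = 13, AC² = 18, BC² = 25.
Since BC² = 25 < 18 + 13 = 31, the triangle is acute, so the smallest enclosing circle is the circumcircle.
Circumcentre = (2.5, 3.5), r² = 6.5.

6.5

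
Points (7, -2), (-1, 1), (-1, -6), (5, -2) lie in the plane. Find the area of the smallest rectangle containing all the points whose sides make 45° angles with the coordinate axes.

In coordinates u = x + y, v = x − y the rectangle is axis-aligned; the map (x,y)→(u,v) scales areas by 2.
u-values: 5, 0, -7, 3; range = 5 − (-7) = 12.
v-values: 9, -2, 5, 7; range = 9 − (-2) = 11.
Area = (12 × 11) / 2 = 66.

66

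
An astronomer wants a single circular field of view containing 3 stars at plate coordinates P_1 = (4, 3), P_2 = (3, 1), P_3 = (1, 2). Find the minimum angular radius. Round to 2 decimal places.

Side lengths²: P_1P_2² = 5, P_1P_3² = 10, P_2P_3² = 5.
Since P_1P_3² = 10 ≥ 5 + 5 = 10, the angle opposite P_1P_3 is not acute, so the smallest enclosing circle has P_1P_3 as diameter.
Centre = midpoint of P_1P_3 = (2.5, 2.5), r² = 10/4 = 2.5.
r = √(2.5) ≈ 1.58.

1.58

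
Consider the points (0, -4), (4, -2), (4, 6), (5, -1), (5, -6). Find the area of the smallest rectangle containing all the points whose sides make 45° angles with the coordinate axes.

91

In coordinates u = x + y, v = x − y the rectangle is axis-aligned; the map (x,y)→(u,v) scales areas by 2.
u-values: -4, 2, 10, 4, -1; range = 10 − (-4) = 14.
v-values: 4, 6, -2, 6, 11; range = 11 − (-2) = 13.
Area = (14 × 13) / 2 = 91.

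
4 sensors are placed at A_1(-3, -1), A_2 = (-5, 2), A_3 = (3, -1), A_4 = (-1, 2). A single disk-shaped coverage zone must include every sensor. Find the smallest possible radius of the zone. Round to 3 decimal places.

The farthest pair is A_2–A_3 with squared distance 73. The circle on this segment as diameter has centre (-1, 0.5) and r² = 73/4 = 18.25.
Check A_1: distance² to centre = 6.25 ≤ 18.25, so it lies inside.
All remaining points lie in this disk, and no smaller disk contains both endpoints, so this is the minimum enclosing circle.
r = √(18.25) ≈ 4.272.

4.272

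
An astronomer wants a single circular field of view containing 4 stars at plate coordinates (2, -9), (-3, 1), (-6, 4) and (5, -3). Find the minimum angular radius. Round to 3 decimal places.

A smallest enclosing disk is always determined by at most three of the input points on its boundary.
The farthest pair is (2, -9)–(-6, 4) with squared distance 233. The circle on this segment as diameter has centre (-2, -2.5) and r² = 233/4 = 58.25.
Check (-3, 1): distance² to centre = 13.25 ≤ 58.25, so it lies inside.
All remaining points lie in this disk, and no smaller disk contains both endpoints, so this is the minimum enclosing circle.
r = √(58.25) ≈ 7.632.

7.632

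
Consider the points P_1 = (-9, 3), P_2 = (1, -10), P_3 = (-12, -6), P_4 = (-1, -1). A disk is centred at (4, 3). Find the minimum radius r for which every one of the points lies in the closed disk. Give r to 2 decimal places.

18.36

The required radius is the distance from (4, 3) to the farthest point.
Squared distances: 169, 178, 337, 41.
Maximum is 337, attained at P_3.
r = √337 ≈ 18.36.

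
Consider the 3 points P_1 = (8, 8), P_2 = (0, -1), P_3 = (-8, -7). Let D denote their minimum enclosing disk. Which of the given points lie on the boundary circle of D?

Side lengths²: P_1P_2² = 145, P_1P_3² = 481, P_2P_3² = 100.
Since P_1P_3² = 481 ≥ 145 + 100 = 245, the angle opposite P_1P_3 is not acute, so the smallest enclosing circle has P_1P_3 as diameter.
Centre = midpoint of P_1P_3 = (0, 0.5), r² = 481/4 = 120.25.
The points at distance exactly r from the centre are P_1, P_3 — 2 points.

P_1, P_3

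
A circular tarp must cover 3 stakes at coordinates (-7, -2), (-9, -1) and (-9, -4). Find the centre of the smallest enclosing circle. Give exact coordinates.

(-8.5, -2.5)

Call the three points A, B, C in the order given.
Side lengths²: AB² = 5, AC² = 8, BC² = 9.
Since BC² = 9 < 8 + 5 = 13, the triangle is acute, so the smallest enclosing circle is the circumcircle.
Circumcentre = (-8.5, -2.5), r² = 2.5.
Centre = (-8.5, -2.5).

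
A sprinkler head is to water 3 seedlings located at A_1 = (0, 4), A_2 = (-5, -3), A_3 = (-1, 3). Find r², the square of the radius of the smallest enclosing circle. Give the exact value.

Side lengths²: A_1A_2² = 74, A_1A_3² = 2, A_2A_3² = 52.
Since A_1A_2² = 74 ≥ 52 + 2 = 54, the angle opposite A_1A_2 is not acute, so the smallest enclosing circle has A_1A_2 as diameter.
Centre = midpoint of A_1A_2 = (-2.5, 0.5), r² = 74/4 = 18.5.

18.5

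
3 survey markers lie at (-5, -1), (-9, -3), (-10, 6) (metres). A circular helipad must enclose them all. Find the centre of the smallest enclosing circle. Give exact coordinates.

(-167/19, 30/19)

Call the three points A, B, C in the order given.
Side lengths²: AB² = 20, AC² = 74, BC² = 82.
Since BC² = 82 < 74 + 20 = 94, the triangle is acute, so the smallest enclosing circle is the circumcircle.
Circumcentre = (-167/19, 30/19), r² = 7585/361.
Centre = (-167/19, 30/19).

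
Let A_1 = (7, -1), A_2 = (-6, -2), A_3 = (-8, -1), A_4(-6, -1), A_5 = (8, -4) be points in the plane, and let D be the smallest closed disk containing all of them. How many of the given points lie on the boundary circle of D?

2

The minimum enclosing circle of a finite set is fixed by two of the points (as a diameter) or three (as a circumcircle).
The farthest pair is A_3–A_5 with squared distance 265. The circle on this segment as diameter has centre (0, -2.5) and r² = 265/4 = 66.25.
Check A_1: distance² to centre = 51.25 ≤ 66.25, so it lies inside.
All remaining points lie in this disk, and no smaller disk contains both endpoints, so this is the minimum enclosing circle.
The points at distance exactly r from the centre are A_3, A_5 — 2 points.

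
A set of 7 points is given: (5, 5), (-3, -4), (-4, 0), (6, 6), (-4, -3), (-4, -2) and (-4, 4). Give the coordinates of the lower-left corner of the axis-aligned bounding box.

x-range [-4, 6], y-range [-4, 6].
The lower-left corner is (-4, -4).

(-4, -4)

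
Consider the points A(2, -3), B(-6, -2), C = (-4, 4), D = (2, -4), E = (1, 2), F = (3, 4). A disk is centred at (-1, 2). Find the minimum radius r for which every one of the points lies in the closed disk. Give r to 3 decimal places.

6.708

The required radius is the distance from (-1, 2) to the farthest point.
Squared distances: 34, 41, 13, 45, 4, 20.
Maximum is 45, attained at D.
r = √45 ≈ 6.708.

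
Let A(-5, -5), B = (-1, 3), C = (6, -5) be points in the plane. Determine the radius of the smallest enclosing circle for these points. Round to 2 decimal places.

Side lengths²: AB² = 80, AC² = 121, BC² = 113.
Since AC² = 121 < 113 + 80 = 193, the triangle is acute, so the smallest enclosing circle is the circumcircle.
Circumcentre = (0.5, -2.75), r² = 35.3125.
r = √(35.3125) ≈ 5.94.

5.94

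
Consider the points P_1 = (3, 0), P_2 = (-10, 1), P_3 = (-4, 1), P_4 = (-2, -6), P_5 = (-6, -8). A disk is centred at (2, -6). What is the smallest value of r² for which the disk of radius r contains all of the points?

193

The required radius is the distance from (2, -6) to the farthest point.
Squared distances: 37, 193, 85, 16, 68.
Maximum is 193, attained at P_2.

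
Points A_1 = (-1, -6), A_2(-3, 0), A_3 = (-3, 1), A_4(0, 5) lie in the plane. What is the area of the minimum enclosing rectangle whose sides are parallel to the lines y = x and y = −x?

In coordinates u = x + y, v = x − y the rectangle is axis-aligned; the map (x,y)→(u,v) scales areas by 2.
u-values: -7, -3, -2, 5; range = 5 − (-7) = 12.
v-values: 5, -3, -4, -5; range = 5 − (-5) = 10.
Area = (12 × 10) / 2 = 60.

60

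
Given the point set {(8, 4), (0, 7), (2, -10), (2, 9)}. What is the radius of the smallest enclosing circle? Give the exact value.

By Welzl's lemma the MEC is supported by two points (diametrically opposite) or three points (on a circumcircle).
The farthest pair is (2, -10)–(2, 9) with squared distance 361. The circle on this segment as diameter has centre (2, -0.5) and r² = 361/4 = 90.25.
Check (8, 4): distance² to centre = 56.25 ≤ 90.25, so it lies inside.
All remaining points lie in this disk, and no smaller disk contains both endpoints, so this is the minimum enclosing circle.
r = √(90.25) = 9.5.

9.5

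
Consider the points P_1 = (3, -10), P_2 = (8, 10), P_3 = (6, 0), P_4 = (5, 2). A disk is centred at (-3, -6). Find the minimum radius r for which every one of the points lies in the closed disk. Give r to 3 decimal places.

The required radius is the distance from (-3, -6) to the farthest point.
Squared distances: 52, 377, 117, 128.
Maximum is 377, attained at P_2.
r = √377 ≈ 19.416.

19.416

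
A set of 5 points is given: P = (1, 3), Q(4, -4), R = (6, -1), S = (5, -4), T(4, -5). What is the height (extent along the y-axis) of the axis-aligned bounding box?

8

max y = 3, min y = -5, so height = 8.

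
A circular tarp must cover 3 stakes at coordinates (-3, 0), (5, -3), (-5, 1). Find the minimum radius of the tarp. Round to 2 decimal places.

Call the three points A, B, C in the order given.
Side lengths²: AB² = 73, AC² = 5, BC² = 116.
Since BC² = 116 ≥ 73 + 5 = 78, the angle opposite BC is not acute, so the smallest enclosing circle has BC as diameter.
Centre = midpoint of BC = (0, -1), r² = 116/4 = 29.
r = √29 ≈ 5.39.

5.39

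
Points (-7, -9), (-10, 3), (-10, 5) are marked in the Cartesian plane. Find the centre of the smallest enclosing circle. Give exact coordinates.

(-8.5, -2)

Call the three points A, B, C in the order given.
Side lengths²: AB² = 153, AC² = 205, BC² = 4.
Since AC² = 205 ≥ 153 + 4 = 157, the angle opposite AC is not acute, so the smallest enclosing circle has AC as diameter.
Centre = midpoint of AC = (-8.5, -2), r² = 205/4 = 51.25.
Centre = (-8.5, -2).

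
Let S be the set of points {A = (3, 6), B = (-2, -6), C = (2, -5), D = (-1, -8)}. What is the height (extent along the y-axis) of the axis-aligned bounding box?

14

max y = 6, min y = -8, so height = 14.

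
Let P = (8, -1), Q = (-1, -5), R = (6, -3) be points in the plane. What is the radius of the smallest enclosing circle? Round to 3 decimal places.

4.924

Side lengths²: PQ² = 97, PR² = 8, QR² = 53.
Since PQ² = 97 ≥ 53 + 8 = 61, the angle opposite PQ is not acute, so the smallest enclosing circle has PQ as diameter.
Centre = midpoint of PQ = (3.5, -3), r² = 97/4 = 24.25.
r = √(24.25) ≈ 4.924.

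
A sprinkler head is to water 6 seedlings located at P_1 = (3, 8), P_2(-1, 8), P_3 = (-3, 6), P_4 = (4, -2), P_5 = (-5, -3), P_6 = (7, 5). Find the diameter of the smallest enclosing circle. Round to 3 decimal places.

The minimum enclosing circle is determined by three boundary points: P_1, P_5, P_6.
Their circumcentre is (16/17, 37/34) with r² = 60125/1156.
The farthest remaining point P_2 is at distance² 59581/1156 ≤ 60125/1156.
Diameter = 2r = 2√(60125/1156) ≈ 14.424.

14.424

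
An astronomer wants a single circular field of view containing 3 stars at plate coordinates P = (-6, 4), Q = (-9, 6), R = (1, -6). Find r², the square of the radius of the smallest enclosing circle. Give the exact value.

61

Side lengths²: PQ² = 13, PR² = 149, QR² = 244.
Since QR² = 244 ≥ 149 + 13 = 162, the angle opposite QR is not acute, so the smallest enclosing circle has QR as diameter.
Centre = midpoint of QR = (-4, 0), r² = 244/4 = 61.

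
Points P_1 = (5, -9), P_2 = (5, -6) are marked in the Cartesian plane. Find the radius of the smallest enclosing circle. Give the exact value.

1.5

The smallest circle enclosing two points has them as diameter endpoints.
Centre = midpoint = (5, -7.5); r² = |P_1P_2|²/4 = 9/4 = 2.25.
r = √(2.25) = 1.5.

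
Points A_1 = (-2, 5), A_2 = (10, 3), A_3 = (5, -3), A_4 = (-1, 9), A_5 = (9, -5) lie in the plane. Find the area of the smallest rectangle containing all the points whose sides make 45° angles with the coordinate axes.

In coordinates u = x + y, v = x − y the rectangle is axis-aligned; the map (x,y)→(u,v) scales areas by 2.
u-values: 3, 13, 2, 8, 4; range = 13 − 2 = 11.
v-values: -7, 7, 8, -10, 14; range = 14 − (-10) = 24.
Area = (11 × 24) / 2 = 132.

132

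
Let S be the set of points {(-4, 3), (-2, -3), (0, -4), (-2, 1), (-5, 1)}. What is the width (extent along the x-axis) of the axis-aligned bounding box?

max x = 0, min x = -5, so width = 5.

5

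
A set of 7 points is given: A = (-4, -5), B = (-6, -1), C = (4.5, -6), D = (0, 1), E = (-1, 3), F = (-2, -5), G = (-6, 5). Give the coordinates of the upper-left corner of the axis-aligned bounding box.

(-6, 5)

x-range [-6, 4.5], y-range [-6, 5].
The upper-left corner is (-6, 5).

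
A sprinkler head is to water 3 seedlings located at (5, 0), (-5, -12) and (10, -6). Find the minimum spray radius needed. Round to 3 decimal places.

Call the three points A, B, C in the order given.
Side lengths²: AB² = 244, AC² = 61, BC² = 261.
Since BC² = 261 < 244 + 61 = 305, the triangle is acute, so the smallest enclosing circle is the circumcircle.
Circumcentre = (1.95, -7.625), r² = 67.443125.
r = √(67.443125) ≈ 8.212.

8.212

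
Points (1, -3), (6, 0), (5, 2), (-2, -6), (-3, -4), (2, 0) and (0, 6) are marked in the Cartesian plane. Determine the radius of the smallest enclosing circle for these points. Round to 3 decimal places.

The minimum enclosing circle of a finite set is fixed by two of the points (as a diameter) or three (as a circumcircle).
The minimum enclosing circle is determined by three boundary points: (6, 0), (-2, -6), (0, 6).
Their circumcentre is (-1/7, -1/7) with r² = 1850/49.
The farthest remaining point (5, 2) is at distance² 1521/49 ≤ 1850/49.
r = √(1850/49) ≈ 6.145.

6.145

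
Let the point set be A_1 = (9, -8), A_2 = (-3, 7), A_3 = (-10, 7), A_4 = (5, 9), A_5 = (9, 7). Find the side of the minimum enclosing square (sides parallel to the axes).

The bounding box has width 19 and height 17.
An axis-aligned square enclosing the set must have side ≥ max(width, height).
So the minimum side is max(19, 17) = 19.

19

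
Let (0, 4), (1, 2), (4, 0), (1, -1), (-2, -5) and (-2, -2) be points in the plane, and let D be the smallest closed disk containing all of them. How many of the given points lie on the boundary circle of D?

The minimum enclosing circle of a finite set is fixed by two of the points (as a diameter) or three (as a circumcircle).
The minimum enclosing circle is determined by three boundary points: (0, 4), (4, 0), (-2, -5).
Their circumcentre is (-13/22, -13/22) with r² = 5185/242.
The farthest remaining point (1, 2) is at distance² 2237/242 ≤ 5185/242.
The points at distance exactly r from the centre are (0, 4), (4, 0), (-2, -5) — 3 points.

3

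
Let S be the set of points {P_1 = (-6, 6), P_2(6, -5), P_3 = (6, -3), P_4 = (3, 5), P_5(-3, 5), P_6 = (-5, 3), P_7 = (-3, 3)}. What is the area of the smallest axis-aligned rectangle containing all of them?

x ranges over [-6, 6], width 12.
y ranges over [-5, 6], height 11.
Area = 12 × 11 = 132.

132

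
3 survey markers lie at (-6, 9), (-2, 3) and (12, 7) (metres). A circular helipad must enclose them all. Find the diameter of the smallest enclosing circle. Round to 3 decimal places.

18.111

Call the three points A, B, C in the order given.
Side lengths²: AB² = 52, AC² = 328, BC² = 212.
Since AC² = 328 ≥ 212 + 52 = 264, the angle opposite AC is not acute, so the smallest enclosing circle has AC as diameter.
Centre = midpoint of AC = (3, 8), r² = 328/4 = 82.
Diameter = 2r = 2√82 ≈ 18.111.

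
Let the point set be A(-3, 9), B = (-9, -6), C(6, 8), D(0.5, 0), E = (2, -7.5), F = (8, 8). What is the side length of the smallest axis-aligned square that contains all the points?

The bounding box has width 17 and height 16.5.
An axis-aligned square enclosing the set must have side ≥ max(width, height).
So the minimum side is max(17, 16.5) = 17.

17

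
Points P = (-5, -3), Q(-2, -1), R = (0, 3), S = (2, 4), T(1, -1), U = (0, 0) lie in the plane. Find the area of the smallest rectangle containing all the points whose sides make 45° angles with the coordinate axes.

35

In coordinates u = x + y, v = x − y the rectangle is axis-aligned; the map (x,y)→(u,v) scales areas by 2.
u-values: -8, -3, 3, 6, 0, 0; range = 6 − (-8) = 14.
v-values: -2, -1, -3, -2, 2, 0; range = 2 − (-3) = 5.
Area = (14 × 5) / 2 = 35.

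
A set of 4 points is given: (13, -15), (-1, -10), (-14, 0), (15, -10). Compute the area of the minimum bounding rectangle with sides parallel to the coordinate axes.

x ranges over [-14, 15], width 29.
y ranges over [-15, 0], height 15.
Area = 29 × 15 = 435.

435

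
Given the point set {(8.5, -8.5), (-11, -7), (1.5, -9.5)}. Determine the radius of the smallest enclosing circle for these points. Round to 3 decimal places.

Call the three points A, B, C in the order given.
Side lengths²: AB² = 382.5, AC² = 50, BC² = 162.5.
Since AB² = 382.5 ≥ 162.5 + 50 = 212.5, the angle opposite AB is not acute, so the smallest enclosing circle has AB as diameter.
Centre = midpoint of AB = (-1.25, -7.75), r² = 382.5/4 = 95.625.
r = √(95.625) ≈ 9.779.

9.779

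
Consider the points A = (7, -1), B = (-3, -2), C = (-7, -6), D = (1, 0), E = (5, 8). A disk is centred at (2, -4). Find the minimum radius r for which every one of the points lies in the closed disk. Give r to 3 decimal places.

The required radius is the distance from (2, -4) to the farthest point.
Squared distances: 34, 29, 85, 17, 153.
Maximum is 153, attained at E.
r = √153 ≈ 12.369.

12.369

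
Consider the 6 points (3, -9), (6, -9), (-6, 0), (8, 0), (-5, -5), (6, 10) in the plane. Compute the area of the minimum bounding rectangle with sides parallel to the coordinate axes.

266

x ranges over [-6, 8], width 14.
y ranges over [-9, 10], height 19.
Area = 14 × 19 = 266.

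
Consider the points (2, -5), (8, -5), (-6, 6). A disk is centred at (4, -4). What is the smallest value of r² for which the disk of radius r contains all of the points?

The required radius is the distance from (4, -4) to the farthest point.
Squared distances: 5, 17, 200.
Maximum is 200, attained at (-6, 6).

200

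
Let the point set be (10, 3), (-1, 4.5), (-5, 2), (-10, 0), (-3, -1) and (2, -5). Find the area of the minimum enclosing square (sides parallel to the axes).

The bounding box has width 20 and height 9.5.
An axis-aligned square enclosing the set must have side ≥ max(width, height).
So the minimum side is max(20, 9.5) = 20.
Area = 20² = 400.

400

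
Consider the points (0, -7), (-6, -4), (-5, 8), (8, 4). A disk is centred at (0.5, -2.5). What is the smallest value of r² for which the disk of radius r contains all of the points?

140.5

The required radius is the distance from (0.5, -2.5) to the farthest point.
Squared distances: 20.5, 44.5, 140.5, 98.5.
Maximum is 140.5, attained at (-5, 8).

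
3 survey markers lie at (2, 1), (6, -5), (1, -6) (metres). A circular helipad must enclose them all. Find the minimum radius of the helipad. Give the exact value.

Call the three points A, B, C in the order given.
Side lengths²: AB² = 52, AC² = 50, BC² = 26.
Since AB² = 52 < 50 + 26 = 76, the triangle is acute, so the smallest enclosing circle is the circumcircle.
Circumcentre = (50/17, -46/17), r² = 4225/289.
r = √(4225/289) = 65/17.

65/17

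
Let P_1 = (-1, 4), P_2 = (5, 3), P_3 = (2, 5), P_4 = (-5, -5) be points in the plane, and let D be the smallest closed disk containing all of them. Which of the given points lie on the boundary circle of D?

The minimum enclosing circle of a finite set is fixed by two of the points (as a diameter) or three (as a circumcircle).
The farthest pair is P_2–P_4 with squared distance 164. The circle on this segment as diameter has centre (0, -1) and r² = 164/4 = 41.
Check P_1: distance² to centre = 26 ≤ 41, so it lies inside.
All remaining points lie in this disk, and no smaller disk contains both endpoints, so this is the minimum enclosing circle.
The points at distance exactly r from the centre are P_2, P_4 — 2 points.

P_2, P_4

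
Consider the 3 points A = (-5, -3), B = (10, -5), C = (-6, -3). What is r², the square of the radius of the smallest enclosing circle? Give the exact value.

Side lengths²: AB² = 229, AC² = 1, BC² = 260.
Since BC² = 260 ≥ 229 + 1 = 230, the angle opposite BC is not acute, so the smallest enclosing circle has BC as diameter.
Centre = midpoint of BC = (2, -4), r² = 260/4 = 65.

65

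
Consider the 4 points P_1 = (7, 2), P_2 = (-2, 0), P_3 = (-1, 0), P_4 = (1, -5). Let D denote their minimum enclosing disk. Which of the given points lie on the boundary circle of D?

P_1, P_2, P_4

The minimum enclosing circle of a finite set is fixed by two of the points (as a diameter) or three (as a circumcircle).
The minimum enclosing circle is determined by three boundary points: P_1, P_2, P_4.
Their circumcentre is (17/6, -0.5) with r² = 425/18.
The farthest remaining point P_3 is at distance² 269/18 ≤ 425/18.
The points at distance exactly r from the centre are P_1, P_2, P_4 — 3 points.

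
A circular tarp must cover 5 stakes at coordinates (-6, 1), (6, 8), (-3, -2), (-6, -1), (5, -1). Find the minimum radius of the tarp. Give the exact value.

7.5

A smallest enclosing disk is always determined by at most three of the input points on its boundary.
The farthest pair is (6, 8)–(-6, -1) with squared distance 225. The circle on this segment as diameter has centre (0, 3.5) and r² = 225/4 = 56.25.
Check (-6, 1): distance² to centre = 42.25 ≤ 56.25, so it lies inside.
All remaining points lie in this disk, and no smaller disk contains both endpoints, so this is the minimum enclosing circle.
r = √(56.25) = 7.5.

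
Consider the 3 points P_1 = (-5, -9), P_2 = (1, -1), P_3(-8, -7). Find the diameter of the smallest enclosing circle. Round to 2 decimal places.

10.82

Side lengths²: P_1P_2² = 100, P_1P_3² = 13, P_2P_3² = 117.
Since P_2P_3² = 117 ≥ 100 + 13 = 113, the angle opposite P_2P_3 is not acute, so the smallest enclosing circle has P_2P_3 as diameter.
Centre = midpoint of P_2P_3 = (-3.5, -4), r² = 117/4 = 29.25.
Diameter = 2r = 2√(29.25) ≈ 10.82.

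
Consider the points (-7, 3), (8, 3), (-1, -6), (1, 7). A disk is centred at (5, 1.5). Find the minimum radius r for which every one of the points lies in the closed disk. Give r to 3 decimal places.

The required radius is the distance from (5, 1.5) to the farthest point.
Squared distances: 146.25, 11.25, 92.25, 46.25.
Maximum is 146.25, attained at (-7, 3).
r = √(146.25) ≈ 12.093.

12.093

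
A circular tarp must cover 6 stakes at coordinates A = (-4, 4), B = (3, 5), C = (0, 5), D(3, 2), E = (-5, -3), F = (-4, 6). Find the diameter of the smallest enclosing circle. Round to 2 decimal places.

11.32

A smallest enclosing disk is always determined by at most three of the input points on its boundary.
The minimum enclosing circle is determined by three boundary points: B, E, F.
Their circumcentre is (-1.125, 1.125) with r² = 32.03125.
The farthest remaining point D is at distance² 17.78125 ≤ 32.03125.
Diameter = 2r = 2√(32.03125) ≈ 11.32.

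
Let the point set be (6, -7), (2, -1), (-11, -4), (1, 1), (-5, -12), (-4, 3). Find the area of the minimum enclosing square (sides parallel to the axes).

289

The bounding box has width 17 and height 15.
An axis-aligned square enclosing the set must have side ≥ max(width, height).
So the minimum side is max(17, 15) = 17.
Area = 17² = 289.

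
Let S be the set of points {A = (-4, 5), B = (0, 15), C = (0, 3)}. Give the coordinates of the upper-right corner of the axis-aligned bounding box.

(0, 15)

x-range [-4, 0], y-range [3, 15].
The upper-right corner is (0, 15).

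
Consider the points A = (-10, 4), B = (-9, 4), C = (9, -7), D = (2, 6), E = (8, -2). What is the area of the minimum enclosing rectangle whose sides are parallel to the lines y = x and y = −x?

In coordinates u = x + y, v = x − y the rectangle is axis-aligned; the map (x,y)→(u,v) scales areas by 2.
u-values: -6, -5, 2, 8, 6; range = 8 − (-6) = 14.
v-values: -14, -13, 16, -4, 10; range = 16 − (-14) = 30.
Area = (14 × 30) / 2 = 210.

210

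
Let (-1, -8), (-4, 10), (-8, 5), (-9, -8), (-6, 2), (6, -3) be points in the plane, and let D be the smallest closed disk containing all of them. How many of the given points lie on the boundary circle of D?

3

By Welzl's lemma the MEC is supported by two points (diametrically opposite) or three points (on a circumcircle).
The minimum enclosing circle is determined by three boundary points: (-4, 10), (-9, -8), (6, -3).
Their circumcentre is (-331/98, 13/98) with r² = 469405/4802.
The farthest remaining point (-1, -8) is at distance² 344749/4802 ≤ 469405/4802.
The points at distance exactly r from the centre are (-4, 10), (-9, -8), (6, -3) — 3 points.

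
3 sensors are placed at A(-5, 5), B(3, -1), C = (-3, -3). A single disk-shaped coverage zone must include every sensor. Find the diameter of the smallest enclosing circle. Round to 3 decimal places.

Side lengths²: AB² = 100, AC² = 68, BC² = 40.
Since AB² = 100 < 68 + 40 = 108, the triangle is acute, so the smallest enclosing circle is the circumcircle.
Circumcentre = (-16/13, 22/13), r² = 4250/169.
Diameter = 2r = 2√(4250/169) ≈ 10.030.

10.030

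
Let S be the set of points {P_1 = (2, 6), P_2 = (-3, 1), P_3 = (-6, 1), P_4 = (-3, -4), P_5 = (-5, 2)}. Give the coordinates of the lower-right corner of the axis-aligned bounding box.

x-range [-6, 2], y-range [-4, 6].
The lower-right corner is (2, -4).

(2, -4)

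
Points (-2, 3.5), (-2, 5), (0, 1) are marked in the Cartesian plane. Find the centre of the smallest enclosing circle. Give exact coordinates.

Call the three points A, B, C in the order given.
Side lengths²: AB² = 2.25, AC² = 10.25, BC² = 20.
Since BC² = 20 ≥ 10.25 + 2.25 = 12.5, the angle opposite BC is not acute, so the smallest enclosing circle has BC as diameter.
Centre = midpoint of BC = (-1, 3), r² = 20/4 = 5.
Centre = (-1, 3).

(-1, 3)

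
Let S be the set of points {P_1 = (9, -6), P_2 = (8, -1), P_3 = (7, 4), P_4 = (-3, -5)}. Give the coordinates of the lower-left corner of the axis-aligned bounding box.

x-range [-3, 9], y-range [-6, 4].
The lower-left corner is (-3, -6).

(-3, -6)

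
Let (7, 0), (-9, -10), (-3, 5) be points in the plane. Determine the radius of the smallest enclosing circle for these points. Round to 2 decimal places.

9.47

Call the three points A, B, C in the order given.
Side lengths²: AB² = 356, AC² = 125, BC² = 261.
Since AB² = 356 < 261 + 125 = 386, the triangle is acute, so the smallest enclosing circle is the circumcircle.
Circumcentre = (-17/12, -13/3), r² = 12905/144.
r = √(12905/144) ≈ 9.47.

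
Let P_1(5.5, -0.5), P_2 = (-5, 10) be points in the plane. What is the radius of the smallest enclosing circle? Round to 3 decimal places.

7.425

The smallest circle enclosing two points has them as diameter endpoints.
Centre = midpoint = (0.25, 4.75); r² = |P_1P_2|²/4 = 220.5/4 = 55.125.
r = √(55.125) ≈ 7.425.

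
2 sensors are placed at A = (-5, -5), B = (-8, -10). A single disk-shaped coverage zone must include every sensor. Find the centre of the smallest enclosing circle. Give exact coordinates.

(-6.5, -7.5)

The smallest circle enclosing two points has them as diameter endpoints.
Centre = midpoint = (-6.5, -7.5); r² = |AB|²/4 = 34/4 = 8.5.
Centre = (-6.5, -7.5).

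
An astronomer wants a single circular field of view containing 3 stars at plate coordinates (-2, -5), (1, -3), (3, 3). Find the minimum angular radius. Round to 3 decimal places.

4.717

Call the three points A, B, C in the order given.
Side lengths²: AB² = 13, AC² = 89, BC² = 40.
Since AC² = 89 ≥ 40 + 13 = 53, the angle opposite AC is not acute, so the smallest enclosing circle has AC as diameter.
Centre = midpoint of AC = (0.5, -1), r² = 89/4 = 22.25.
r = √(22.25) ≈ 4.717.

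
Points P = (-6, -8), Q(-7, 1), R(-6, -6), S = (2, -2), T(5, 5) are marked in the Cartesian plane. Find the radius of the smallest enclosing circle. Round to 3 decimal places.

8.515

By Welzl's lemma the MEC is supported by two points (diametrically opposite) or three points (on a circumcircle).
The farthest pair is P–T with squared distance 290. The circle on this segment as diameter has centre (-0.5, -1.5) and r² = 290/4 = 72.5.
Check Q: distance² to centre = 48.5 ≤ 72.5, so it lies inside.
All remaining points lie in this disk, and no smaller disk contains both endpoints, so this is the minimum enclosing circle.
r = √(72.5) ≈ 8.515.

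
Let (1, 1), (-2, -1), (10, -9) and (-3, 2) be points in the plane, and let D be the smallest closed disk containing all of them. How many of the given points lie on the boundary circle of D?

By Welzl's lemma the MEC is supported by two points (diametrically opposite) or three points (on a circumcircle).
The farthest pair is (10, -9)–(-3, 2) with squared distance 290. The circle on this segment as diameter has centre (3.5, -3.5) and r² = 290/4 = 72.5.
Check (1, 1): distance² to centre = 26.5 ≤ 72.5, so it lies inside.
All remaining points lie in this disk, and no smaller disk contains both endpoints, so this is the minimum enclosing circle.
The points at distance exactly r from the centre are (10, -9), (-3, 2) — 2 points.

2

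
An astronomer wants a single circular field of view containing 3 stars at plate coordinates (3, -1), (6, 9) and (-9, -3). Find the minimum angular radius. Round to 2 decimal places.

9.60

Call the three points A, B, C in the order given.
Side lengths²: AB² = 109, AC² = 148, BC² = 369.
Since BC² = 369 ≥ 148 + 109 = 257, the angle opposite BC is not acute, so the smallest enclosing circle has BC as diameter.
Centre = midpoint of BC = (-1.5, 3), r² = 369/4 = 92.25.
r = √(92.25) ≈ 9.60.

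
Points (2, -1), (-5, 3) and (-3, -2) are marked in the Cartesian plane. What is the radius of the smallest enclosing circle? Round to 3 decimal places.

4.031

Call the three points A, B, C in the order given.
Side lengths²: AB² = 65, AC² = 26, BC² = 29.
Since AB² = 65 ≥ 29 + 26 = 55, the angle opposite AB is not acute, so the smallest enclosing circle has AB as diameter.
Centre = midpoint of AB = (-1.5, 1), r² = 65/4 = 16.25.
r = √(16.25) ≈ 4.031.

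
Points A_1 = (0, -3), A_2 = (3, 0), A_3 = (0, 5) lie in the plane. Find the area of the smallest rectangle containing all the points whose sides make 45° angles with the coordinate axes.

In coordinates u = x + y, v = x − y the rectangle is axis-aligned; the map (x,y)→(u,v) scales areas by 2.
u-values: -3, 3, 5; range = 5 − (-3) = 8.
v-values: 3, 3, -5; range = 3 − (-5) = 8.
Area = (8 × 8) / 2 = 32.

32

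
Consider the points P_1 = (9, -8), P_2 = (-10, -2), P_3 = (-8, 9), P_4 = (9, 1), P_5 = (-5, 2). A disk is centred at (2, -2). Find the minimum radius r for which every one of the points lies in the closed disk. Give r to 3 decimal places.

14.866

The required radius is the distance from (2, -2) to the farthest point.
Squared distances: 85, 144, 221, 58, 65.
Maximum is 221, attained at P_3.
r = √221 ≈ 14.866.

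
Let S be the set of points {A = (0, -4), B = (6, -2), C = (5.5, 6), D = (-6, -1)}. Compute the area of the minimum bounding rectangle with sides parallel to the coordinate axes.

x ranges over [-6, 6], width 12.
y ranges over [-4, 6], height 10.
Area = 12 × 10 = 120.

120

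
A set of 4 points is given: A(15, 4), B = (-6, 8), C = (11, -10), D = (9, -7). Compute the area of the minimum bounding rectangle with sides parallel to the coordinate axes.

x ranges over [-6, 15], width 21.
y ranges over [-10, 8], height 18.
Area = 21 × 18 = 378.

378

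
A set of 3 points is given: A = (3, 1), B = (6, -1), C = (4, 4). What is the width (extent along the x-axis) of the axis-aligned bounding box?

3

max x = 6, min x = 3, so width = 3.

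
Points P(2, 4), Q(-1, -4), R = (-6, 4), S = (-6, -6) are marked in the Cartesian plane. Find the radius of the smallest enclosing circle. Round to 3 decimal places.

The minimum enclosing circle of a finite set is fixed by two of the points (as a diameter) or three (as a circumcircle).
The farthest pair is P–S with squared distance 164. The circle on this segment as diameter has centre (-2, -1) and r² = 164/4 = 41.
Check Q: distance² to centre = 10 ≤ 41, so it lies inside.
All remaining points lie in this disk, and no smaller disk contains both endpoints, so this is the minimum enclosing circle.
r = √41 ≈ 6.403.

6.403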